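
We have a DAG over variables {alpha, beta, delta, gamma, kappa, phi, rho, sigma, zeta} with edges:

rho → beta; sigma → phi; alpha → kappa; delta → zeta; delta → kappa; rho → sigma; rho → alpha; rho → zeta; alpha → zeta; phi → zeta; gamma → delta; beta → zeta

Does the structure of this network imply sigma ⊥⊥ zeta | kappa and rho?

No — sigma and zeta are not d-separated given {kappa, rho}.

We examine all 5 paths between sigma and zeta:
Path 1: sigma ← rho → alpha → zeta
  rho is a fork here and rho is conditioned on, so the path is blocked at rho.
Path 2: sigma ← rho → alpha → kappa ← delta → zeta
  rho is a fork here and rho is conditioned on, so the path is blocked at rho.
Path 3: sigma ← rho → zeta
  rho is a fork here and rho is conditioned on, so the path is blocked at rho.
Path 4: sigma ← rho → beta → zeta
  rho is a fork here and rho is conditioned on, so the path is blocked at rho.
Path 5: sigma → phi → zeta
  phi is a chain and phi is not conditioned on — no node blocks this path, so it is active.
At least one path is unblocked, so d-separation fails.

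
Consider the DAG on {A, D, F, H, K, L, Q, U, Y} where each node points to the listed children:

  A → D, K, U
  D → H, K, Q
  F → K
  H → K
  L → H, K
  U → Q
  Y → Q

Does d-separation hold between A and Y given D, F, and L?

Yes

There are 5 undirected paths between A and Y; checking each against the conditioning set {D, F, L}:
Path 1: A → U → Q ← Y
  Q is a collider here and neither Q nor any of its descendants is conditioned on, so the collider stays closed — the path is blocked at Q.
Path 2: A → K ← H ← D → Q ← Y
  K is a collider here and neither K nor any of its descendants is conditioned on, so the collider stays closed — the path is blocked at K.
Path 3: A → K ← L → H ← D → Q ← Y
  K is a collider here and neither K nor any of its descendants is conditioned on, so the collider stays closed — the path is blocked at K.
Path 4: A → K ← D → Q ← Y
  K is a collider here and neither K nor any of its descendants is conditioned on, so the collider stays closed — the path is blocked at K.
Path 5: A → D → Q ← Y
  D is a chain here and D is conditioned on, so the path is blocked at D.
All paths are blocked; A ⊥ Y | {D, F, L} holds.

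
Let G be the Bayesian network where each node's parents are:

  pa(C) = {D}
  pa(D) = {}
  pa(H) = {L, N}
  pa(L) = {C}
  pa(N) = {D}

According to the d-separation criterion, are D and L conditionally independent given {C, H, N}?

2 paths connect D and L; each must be blocked for d-separation to hold:
Path 1: D → C → L
  C is a chain here and C is conditioned on, so the path is blocked at C.
Path 2: D → N → H ← L
  N is a chain here and N is conditioned on, so the path is blocked at N.
Every path is blocked, so D and L are d-separated given {C, H, N}.

Yes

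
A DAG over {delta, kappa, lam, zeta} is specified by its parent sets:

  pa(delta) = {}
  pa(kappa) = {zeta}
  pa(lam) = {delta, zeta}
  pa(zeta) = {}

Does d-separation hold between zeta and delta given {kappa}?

The only undirected path from zeta to delta is:
  1. zeta → lam ← delta — lam:collider[blocks] ⇒ blocked
All paths are blocked; zeta ⊥ delta | {kappa} holds.

Yes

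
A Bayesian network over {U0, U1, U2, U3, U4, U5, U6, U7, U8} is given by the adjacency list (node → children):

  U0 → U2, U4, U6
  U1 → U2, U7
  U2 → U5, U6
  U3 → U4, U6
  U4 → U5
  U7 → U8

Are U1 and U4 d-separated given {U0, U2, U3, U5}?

Yes

We examine all 5 paths between U1 and U4:
Path 1: U1 → U2 ← U0 → U4
  U0 is a fork here and U0 is conditioned on, so the path is blocked at U0.
Path 2: U1 → U2 ← U0 → U6 ← U3 → U4
  U0 is a fork here and U0 is conditioned on, so the path is blocked at U0.
Path 3: U1 → U2 → U5 ← U4
  U2 is a chain here and U2 is conditioned on, so the path is blocked at U2.
Path 4: U1 → U2 → U6 ← U3 → U4
  U2 is a chain here and U2 is conditioned on, so the path is blocked at U2.
Path 5: U1 → U2 → U6 ← U0 → U4
  U2 is a chain here and U2 is conditioned on, so the path is blocked at U2.
All paths are blocked; U1 ⊥ U4 | {U0, U2, U3, U5} holds.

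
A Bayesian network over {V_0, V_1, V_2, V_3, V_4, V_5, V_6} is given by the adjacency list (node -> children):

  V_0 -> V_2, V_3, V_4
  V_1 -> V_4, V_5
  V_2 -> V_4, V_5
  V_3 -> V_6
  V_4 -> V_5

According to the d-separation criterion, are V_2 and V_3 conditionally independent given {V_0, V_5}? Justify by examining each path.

Yes — V_2 and V_3 are d-separated given {V_0, V_5}.

Enumerating the 4 paths from V_2 to V_3 and testing each for blocking by {V_0, V_5}:
  1. V_2 → V_5 ← V_1 → V_4 ← V_0 → V_3 — V_5:collider[open]; V_1:fork[open]; V_4:collider[open]; V_0:fork[blocks] ⇒ blocked
  2. V_2 → V_5 ← V_4 ← V_0 → V_3 — V_5:collider[open]; V_4:chain[open]; V_0:fork[blocks] ⇒ blocked
  3. V_2 ← V_0 → V_3 — V_0:fork[blocks] ⇒ blocked
  4. V_2 → V_4 ← V_0 → V_3 — V_4:collider[open]; V_0:fork[blocks] ⇒ blocked
All paths are blocked; V_2 ⊥ V_3 | {V_0, V_5} holds.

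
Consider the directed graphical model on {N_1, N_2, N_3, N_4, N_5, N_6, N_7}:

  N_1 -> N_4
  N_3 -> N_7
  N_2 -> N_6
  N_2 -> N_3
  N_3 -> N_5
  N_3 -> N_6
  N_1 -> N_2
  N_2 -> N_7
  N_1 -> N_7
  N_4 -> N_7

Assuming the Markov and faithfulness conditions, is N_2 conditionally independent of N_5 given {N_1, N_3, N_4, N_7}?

Yes — N_2 and N_5 are d-separated given {N_1, N_3, N_4, N_7}.

We examine all 5 paths between N_2 and N_5:
  1. N_2 → N_6 ← N_3 → N_5 — N_6:collider[blocks]; N_3:fork[blocks] ⇒ blocked
  2. N_2 → N_7 ← N_3 → N_5 — N_7:collider[open]; N_3:fork[blocks] ⇒ blocked
  3. N_2 → N_3 → N_5 — N_3:chain[blocks] ⇒ blocked
  4. N_2 ← N_1 → N_4 → N_7 ← N_3 → N_5 — N_1:fork[blocks]; N_4:chain[blocks]; N_7:collider[open]; N_3:fork[blocks] ⇒ blocked
  5. N_2 ← N_1 → N_7 ← N_3 → N_5 — N_1:fork[blocks]; N_7:collider[open]; N_3:fork[blocks] ⇒ blocked
Every path is blocked, so N_2 and N_5 are d-separated given {N_1, N_3, N_4, N_7}.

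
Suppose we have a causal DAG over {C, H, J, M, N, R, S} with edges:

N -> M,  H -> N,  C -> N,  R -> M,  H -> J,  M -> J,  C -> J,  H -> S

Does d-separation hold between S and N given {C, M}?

We examine all 3 paths between S and N:
  1. S ← H → N — H:fork[open] ⇒ active
  2. S ← H → J ← M ← N — H:fork[open]; J:collider[blocks]; M:chain[blocks] ⇒ blocked
  3. S ← H → J ← C → N — H:fork[open]; J:collider[blocks]; C:fork[blocks] ⇒ blocked
Since the path S ← H → N is active, S and N are not d-separated given {C, M}.

No — S and N are not d-separated given {C, M}.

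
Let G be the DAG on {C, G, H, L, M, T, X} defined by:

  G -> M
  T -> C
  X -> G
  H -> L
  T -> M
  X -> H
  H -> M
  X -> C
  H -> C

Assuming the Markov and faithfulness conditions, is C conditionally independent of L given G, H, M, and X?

Yes — C and L are d-separated given {G, H, M, X}.

We examine all 5 paths between C and L:
Path 1: C ← X → G → M ← H → L
  X is a fork here and X is conditioned on, so the path is blocked at X.
Path 2: C ← X → H → L
  X is a fork here and X is conditioned on, so the path is blocked at X.
Path 3: C ← T → M ← G ← X → H → L
  G is a chain here and G is conditioned on, so the path is blocked at G.
Path 4: C ← T → M ← H → L
  H is a fork here and H is conditioned on, so the path is blocked at H.
Path 5: C ← H → L
  H is a fork here and H is conditioned on, so the path is blocked at H.
Since every path is blocked, d-separation holds.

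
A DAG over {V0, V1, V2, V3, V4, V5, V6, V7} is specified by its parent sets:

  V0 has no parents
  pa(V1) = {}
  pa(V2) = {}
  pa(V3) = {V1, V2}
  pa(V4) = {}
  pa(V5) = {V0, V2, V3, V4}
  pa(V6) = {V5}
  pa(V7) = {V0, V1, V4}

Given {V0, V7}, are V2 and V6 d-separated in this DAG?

No — V2 and V6 are not d-separated given {V0, V7}.

We examine all 4 paths between V2 and V6:
Path 1: V2 → V5 → V6
  V5 is a chain and V5 is not conditioned on — no node blocks this path, so it is active.
Path 2: V2 → V3 ← V1 → V7 ← V4 → V5 → V6
  V3 is a collider here and neither V3 nor any of its descendants is conditioned on, so the collider stays closed — the path is blocked at V3.
Path 3: V2 → V3 ← V1 → V7 ← V0 → V5 → V6
  V3 is a collider here and neither V3 nor any of its descendants is conditioned on, so the collider stays closed — the path is blocked at V3.
Path 4: V2 → V3 → V5 → V6
  V3 is a chain and V3 is not conditioned on; V5 is a chain and V5 is not conditioned on — no node blocks this path, so it is active.
Because an active path exists, V2 and V6 are not d-separated.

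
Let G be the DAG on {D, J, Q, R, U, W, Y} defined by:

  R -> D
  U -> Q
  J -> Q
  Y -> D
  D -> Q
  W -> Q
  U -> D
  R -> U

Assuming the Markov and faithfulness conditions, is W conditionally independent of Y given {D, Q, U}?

Enumerating the 3 paths from W to Y and testing each for blocking by {D, Q, U}:
Path 1: W → Q ← U → D ← Y
  U is a fork here and U is conditioned on, so the path is blocked at U.
Path 2: W → Q ← U ← R → D ← Y
  U is a chain here and U is conditioned on, so the path is blocked at U.
Path 3: W → Q ← D ← Y
  D is a chain here and D is conditioned on, so the path is blocked at D.
Since every path is blocked, d-separation holds.

Yes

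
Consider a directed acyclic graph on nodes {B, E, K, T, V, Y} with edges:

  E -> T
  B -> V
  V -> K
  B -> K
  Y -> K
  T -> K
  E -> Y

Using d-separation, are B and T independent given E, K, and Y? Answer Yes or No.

No

We examine all 4 paths between B and T:
  1. B → V → K ← Y ← E → T — V:chain[open]; K:collider[open]; Y:chain[blocks]; E:fork[blocks] ⇒ blocked
  2. B → V → K ← T — V:chain[open]; K:collider[open] ⇒ active
  3. B → K ← Y ← E → T — K:collider[open]; Y:chain[blocks]; E:fork[blocks] ⇒ blocked
  4. B → K ← T — K:collider[open] ⇒ active
Because an active path exists, B and T are not d-separated.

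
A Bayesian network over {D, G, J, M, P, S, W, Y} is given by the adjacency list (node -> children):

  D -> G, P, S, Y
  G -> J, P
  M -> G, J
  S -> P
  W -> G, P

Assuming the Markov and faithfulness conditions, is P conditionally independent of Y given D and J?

Yes — P and Y are d-separated given {D, J}.

Enumerating the 4 paths from P to Y and testing each for blocking by {D, J}:
  1. P ← W → G ← D → Y — W:fork[open]; G:collider[open]; D:fork[blocks] ⇒ blocked
  2. P ← G ← D → Y — G:chain[open]; D:fork[blocks] ⇒ blocked
  3. P ← D → Y — D:fork[blocks] ⇒ blocked
  4. P ← S ← D → Y — S:chain[open]; D:fork[blocks] ⇒ blocked
Every path is blocked, so P and Y are d-separated given {D, J}.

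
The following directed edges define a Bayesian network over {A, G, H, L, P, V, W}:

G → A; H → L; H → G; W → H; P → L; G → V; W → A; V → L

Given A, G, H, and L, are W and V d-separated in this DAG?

4 paths connect W and V; each must be blocked for d-separation to hold:
  1. W → A ← G ← H → L ← V — A:collider[open]; G:chain[blocks]; H:fork[blocks]; L:collider[open] ⇒ blocked
  2. W → A ← G → V — A:collider[open]; G:fork[blocks] ⇒ blocked
  3. W → H → G → V — H:chain[blocks]; G:chain[blocks] ⇒ blocked
  4. W → H → L ← V — H:chain[blocks]; L:collider[open] ⇒ blocked
All paths are blocked; W ⊥ V | {A, G, H, L} holds.

Yes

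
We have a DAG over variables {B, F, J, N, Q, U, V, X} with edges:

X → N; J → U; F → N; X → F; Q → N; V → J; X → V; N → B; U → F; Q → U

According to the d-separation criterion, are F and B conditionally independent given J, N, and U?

Yes — F and B are d-separated given {J, N, U}.

5 paths connect F and B; each must be blocked for d-separation to hold:
Path 1: F ← U ← Q → N → B
  U is a chain here and U is conditioned on, so the path is blocked at U.
Path 2: F ← U ← J ← V ← X → N → B
  U is a chain here and U is conditioned on, so the path is blocked at U.
Path 3: F ← X → V → J → U ← Q → N → B
  J is a chain here and J is conditioned on, so the path is blocked at J.
Path 4: F ← X → N → B
  N is a chain here and N is conditioned on, so the path is blocked at N.
Path 5: F → N → B
  N is a chain here and N is conditioned on, so the path is blocked at N.
Every path is blocked, so F and B are d-separated given {J, N, U}.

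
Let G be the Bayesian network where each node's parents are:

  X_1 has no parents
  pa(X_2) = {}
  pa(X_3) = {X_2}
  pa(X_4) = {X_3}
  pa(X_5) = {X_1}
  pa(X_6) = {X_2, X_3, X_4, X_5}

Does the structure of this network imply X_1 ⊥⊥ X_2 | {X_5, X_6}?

Enumerating the 3 paths from X_1 to X_2 and testing each for blocking by {X_5, X_6}:
Path 1: X_1 → X_5 → X_6 ← X_4 ← X_3 ← X_2
  X_5 is a chain here and X_5 is conditioned on, so the path is blocked at X_5.
Path 2: X_1 → X_5 → X_6 ← X_2
  X_5 is a chain here and X_5 is conditioned on, so the path is blocked at X_5.
Path 3: X_1 → X_5 → X_6 ← X_3 ← X_2
  X_5 is a chain here and X_5 is conditioned on, so the path is blocked at X_5.
Since every path is blocked, d-separation holds.

Yes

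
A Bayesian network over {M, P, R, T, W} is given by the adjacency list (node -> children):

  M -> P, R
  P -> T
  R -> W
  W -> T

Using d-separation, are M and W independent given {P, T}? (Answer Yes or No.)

No — M and W are not d-separated given {P, T}.

Enumerating the 2 paths from M to W and testing each for blocking by {P, T}:
Path 1: M → P → T ← W
  P is a chain here and P is conditioned on, so the path is blocked at P.
Path 2: M → R → W
  R is a chain and R is not conditioned on — no node blocks this path, so it is active.
Since the path M → R → W is active, M and W are not d-separated given {P, T}.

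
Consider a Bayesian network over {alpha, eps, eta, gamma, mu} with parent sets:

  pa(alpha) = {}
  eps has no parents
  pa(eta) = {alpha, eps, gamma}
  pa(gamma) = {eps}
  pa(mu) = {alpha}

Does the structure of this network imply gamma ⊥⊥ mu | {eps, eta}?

There are 2 undirected paths between gamma and mu; checking each against the conditioning set {eps, eta}:
Path 1: gamma ← eps → eta ← alpha → mu
  eps is a fork here and eps is conditioned on, so the path is blocked at eps.
Path 2: gamma → eta ← alpha → mu
  eta is a collider and eta is conditioned on, which opens it; alpha is a fork and alpha is not conditioned on — no node blocks this path, so it is active.
Since the path gamma → eta ← alpha → mu is active, gamma and mu are not d-separated given {eps, eta}.

No — gamma and mu are not d-separated given {eps, eta}.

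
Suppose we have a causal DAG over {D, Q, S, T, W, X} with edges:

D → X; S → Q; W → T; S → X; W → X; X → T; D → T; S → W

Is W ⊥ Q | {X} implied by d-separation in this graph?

No

4 paths connect W and Q; each must be blocked for d-separation to hold:
  1. W → X ← S → Q — X:collider[open]; S:fork[open] ⇒ active
  2. W → T ← X ← S → Q — T:collider[blocks]; X:chain[blocks]; S:fork[open] ⇒ blocked
  3. W → T ← D → X ← S → Q — T:collider[blocks]; D:fork[open]; X:collider[open]; S:fork[open] ⇒ blocked
  4. W ← S → Q — S:fork[open] ⇒ active
At least one path is unblocked, so d-separation fails.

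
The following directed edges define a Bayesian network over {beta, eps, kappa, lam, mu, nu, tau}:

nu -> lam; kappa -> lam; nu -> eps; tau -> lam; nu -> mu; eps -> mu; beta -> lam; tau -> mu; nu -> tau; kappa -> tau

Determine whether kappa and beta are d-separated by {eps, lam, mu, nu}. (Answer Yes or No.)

5 paths connect kappa and beta; each must be blocked for d-separation to hold:
Path 1: kappa → lam ← beta
  lam is a collider and lam is conditioned on, which opens it — no node blocks this path, so it is active.
Path 2: kappa → tau ← nu → lam ← beta
  nu is a fork here and nu is conditioned on, so the path is blocked at nu.
Path 3: kappa → tau → lam ← beta
  tau is a chain and tau is not conditioned on; lam is a collider and lam is conditioned on, which opens it — no node blocks this path, so it is active.
Path 4: kappa → tau → mu ← nu → lam ← beta
  nu is a fork here and nu is conditioned on, so the path is blocked at nu.
Path 5: kappa → tau → mu ← eps ← nu → lam ← beta
  eps is a chain here and eps is conditioned on, so the path is blocked at eps.
Because an active path exists, kappa and beta are not d-separated.

No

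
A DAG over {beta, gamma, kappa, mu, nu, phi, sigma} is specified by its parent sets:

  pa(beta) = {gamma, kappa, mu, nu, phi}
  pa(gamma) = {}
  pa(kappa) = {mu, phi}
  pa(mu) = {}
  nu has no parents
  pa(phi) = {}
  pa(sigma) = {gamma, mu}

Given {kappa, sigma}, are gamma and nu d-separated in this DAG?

Yes

4 paths connect gamma and nu; each must be blocked for d-separation to hold:
Path 1: gamma → sigma ← mu → kappa ← phi → beta ← nu
  beta is a collider here and neither beta nor any of its descendants is conditioned on, so the collider stays closed — the path is blocked at beta.
Path 2: gamma → sigma ← mu → kappa → beta ← nu
  kappa is a chain here and kappa is conditioned on, so the path is blocked at kappa.
Path 3: gamma → sigma ← mu → beta ← nu
  beta is a collider here and neither beta nor any of its descendants is conditioned on, so the collider stays closed — the path is blocked at beta.
Path 4: gamma → beta ← nu
  beta is a collider here and neither beta nor any of its descendants is conditioned on, so the collider stays closed — the path is blocked at beta.
Since every path is blocked, d-separation holds.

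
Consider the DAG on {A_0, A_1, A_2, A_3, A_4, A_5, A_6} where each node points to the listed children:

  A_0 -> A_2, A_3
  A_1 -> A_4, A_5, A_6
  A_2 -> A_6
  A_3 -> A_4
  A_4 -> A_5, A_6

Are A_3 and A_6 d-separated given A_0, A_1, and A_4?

4 paths connect A_3 and A_6; each must be blocked for d-separation to hold:
Path 1: A_3 ← A_0 → A_2 → A_6
  A_0 is a fork here and A_0 is conditioned on, so the path is blocked at A_0.
Path 2: A_3 → A_4 ← A_1 → A_6
  A_1 is a fork here and A_1 is conditioned on, so the path is blocked at A_1.
Path 3: A_3 → A_4 → A_5 ← A_1 → A_6
  A_4 is a chain here and A_4 is conditioned on, so the path is blocked at A_4.
Path 4: A_3 → A_4 → A_6
  A_4 is a chain here and A_4 is conditioned on, so the path is blocked at A_4.
All paths are blocked; A_3 ⊥ A_6 | {A_0, A_1, A_4} holds.

Yes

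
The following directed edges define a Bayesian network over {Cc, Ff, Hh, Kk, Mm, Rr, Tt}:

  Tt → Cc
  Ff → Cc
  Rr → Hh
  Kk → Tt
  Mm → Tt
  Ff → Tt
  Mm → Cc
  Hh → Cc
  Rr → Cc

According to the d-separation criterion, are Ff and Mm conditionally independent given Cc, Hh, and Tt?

No — Ff and Mm are not d-separated given {Cc, Hh, Tt}.

4 paths connect Ff and Mm; each must be blocked for d-separation to hold:
Path 1: Ff → Tt ← Mm
  Tt is a collider and Tt is conditioned on, which opens it — no node blocks this path, so it is active.
Path 2: Ff → Tt → Cc ← Mm
  Tt is a chain here and Tt is conditioned on, so the path is blocked at Tt.
Path 3: Ff → Cc ← Tt ← Mm
  Tt is a chain here and Tt is conditioned on, so the path is blocked at Tt.
Path 4: Ff → Cc ← Mm
  Cc is a collider and Cc is conditioned on, which opens it — no node blocks this path, so it is active.
Because an active path exists, Ff and Mm are not d-separated.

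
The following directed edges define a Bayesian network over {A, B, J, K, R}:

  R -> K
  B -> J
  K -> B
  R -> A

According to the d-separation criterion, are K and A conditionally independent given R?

The only undirected path from K to A is:
Path 1: K ← R → A
  R is a fork here and R is conditioned on, so the path is blocked at R.
Every path is blocked, so K and A are d-separated given {R}.

Yes — K and A are d-separated given {R}.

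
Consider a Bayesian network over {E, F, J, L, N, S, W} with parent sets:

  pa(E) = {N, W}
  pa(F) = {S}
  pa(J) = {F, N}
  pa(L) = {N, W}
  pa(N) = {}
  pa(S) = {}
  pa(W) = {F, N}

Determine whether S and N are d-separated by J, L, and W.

We examine all 4 paths between S and N:
  1. S → F → W ← N — F:chain[open]; W:collider[open] ⇒ active
  2. S → F → W → E ← N — F:chain[open]; W:chain[blocks]; E:collider[blocks] ⇒ blocked
  3. S → F → W → L ← N — F:chain[open]; W:chain[blocks]; L:collider[open] ⇒ blocked
  4. S → F → J ← N — F:chain[open]; J:collider[open] ⇒ active
Because an active path exists, S and N are not d-separated.

No — S and N are not d-separated given {J, L, W}.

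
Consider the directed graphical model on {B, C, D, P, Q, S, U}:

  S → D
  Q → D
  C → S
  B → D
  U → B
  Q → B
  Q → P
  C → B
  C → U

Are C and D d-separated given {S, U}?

No — C and D are not d-separated given {S, U}.

Enumerating the 5 paths from C to D and testing each for blocking by {S, U}:
  1. C → S → D — S:chain[blocks] ⇒ blocked
  2. C → U → B → D — U:chain[blocks]; B:chain[open] ⇒ blocked
  3. C → U → B ← Q → D — U:chain[blocks]; B:collider[blocks]; Q:fork[open] ⇒ blocked
  4. C → B → D — B:chain[open] ⇒ active
  5. C → B ← Q → D — B:collider[blocks]; Q:fork[open] ⇒ blocked
At least one path is unblocked, so d-separation fails.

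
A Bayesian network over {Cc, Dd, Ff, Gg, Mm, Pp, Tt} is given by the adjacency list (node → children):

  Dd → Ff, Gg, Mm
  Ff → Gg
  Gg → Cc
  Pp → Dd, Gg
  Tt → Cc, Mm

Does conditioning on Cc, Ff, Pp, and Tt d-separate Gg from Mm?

4 paths connect Gg and Mm; each must be blocked for d-separation to hold:
Path 1: Gg → Cc ← Tt → Mm
  Tt is a fork here and Tt is conditioned on, so the path is blocked at Tt.
Path 2: Gg ← Dd → Mm
  Dd is a fork and Dd is not conditioned on — no node blocks this path, so it is active.
Path 3: Gg ← Ff ← Dd → Mm
  Ff is a chain here and Ff is conditioned on, so the path is blocked at Ff.
Path 4: Gg ← Pp → Dd → Mm
  Pp is a fork here and Pp is conditioned on, so the path is blocked at Pp.
Since the path Gg ← Dd → Mm is active, Gg and Mm are not d-separated given {Cc, Ff, Pp, Tt}.

No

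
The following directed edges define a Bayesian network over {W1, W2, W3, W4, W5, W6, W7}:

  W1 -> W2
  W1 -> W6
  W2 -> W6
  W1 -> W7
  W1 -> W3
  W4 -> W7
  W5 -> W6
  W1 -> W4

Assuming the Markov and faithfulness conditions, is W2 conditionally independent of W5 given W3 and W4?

There are 2 undirected paths between W2 and W5; checking each against the conditioning set {W3, W4}:
Path 1: W2 → W6 ← W5
  W6 is a collider here and neither W6 nor any of its descendants is conditioned on, so the collider stays closed — the path is blocked at W6.
Path 2: W2 ← W1 → W6 ← W5
  W6 is a collider here and neither W6 nor any of its descendants is conditioned on, so the collider stays closed — the path is blocked at W6.
All paths are blocked; W2 ⊥ W5 | {W3, W4} holds.

Yes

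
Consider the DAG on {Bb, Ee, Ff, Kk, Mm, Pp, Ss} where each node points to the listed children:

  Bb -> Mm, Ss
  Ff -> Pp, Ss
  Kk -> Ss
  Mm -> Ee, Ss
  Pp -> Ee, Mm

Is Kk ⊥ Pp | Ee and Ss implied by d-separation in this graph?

5 paths connect Kk and Pp; each must be blocked for d-separation to hold:
Path 1: Kk → Ss ← Ff → Pp
  Ss is a collider and Ss is conditioned on, which opens it; Ff is a fork and Ff is not conditioned on — no node blocks this path, so it is active.
Path 2: Kk → Ss ← Bb → Mm ← Pp
  Ss is a collider and Ss is conditioned on, which opens it; Bb is a fork and Bb is not conditioned on; Mm is a collider and its descendant Ss is conditioned on, which opens it — no node blocks this path, so it is active.
Path 3: Kk → Ss ← Bb → Mm → Ee ← Pp
  Ss is a collider and Ss is conditioned on, which opens it; Bb is a fork and Bb is not conditioned on; Mm is a chain and Mm is not conditioned on; Ee is a collider and Ee is conditioned on, which opens it — no node blocks this path, so it is active.
Path 4: Kk → Ss ← Mm ← Pp
  Ss is a collider and Ss is conditioned on, which opens it; Mm is a chain and Mm is not conditioned on — no node blocks this path, so it is active.
Path 5: Kk → Ss ← Mm → Ee ← Pp
  Ss is a collider and Ss is conditioned on, which opens it; Mm is a fork and Mm is not conditioned on; Ee is a collider and Ee is conditioned on, which opens it — no node blocks this path, so it is active.
Since the path Kk → Ss ← Ff → Pp is active, Kk and Pp are not d-separated given {Ee, Ss}.

No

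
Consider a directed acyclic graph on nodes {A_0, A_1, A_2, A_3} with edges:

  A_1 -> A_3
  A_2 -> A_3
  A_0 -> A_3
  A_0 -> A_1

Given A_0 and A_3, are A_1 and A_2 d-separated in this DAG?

2 paths connect A_1 and A_2; each must be blocked for d-separation to hold:
Path 1: A_1 → A_3 ← A_2
  A_3 is a collider and A_3 is conditioned on, which opens it — no node blocks this path, so it is active.
Path 2: A_1 ← A_0 → A_3 ← A_2
  A_0 is a fork here and A_0 is conditioned on, so the path is blocked at A_0.
Since the path A_1 → A_3 ← A_2 is active, A_1 and A_2 are not d-separated given {A_0, A_3}.

No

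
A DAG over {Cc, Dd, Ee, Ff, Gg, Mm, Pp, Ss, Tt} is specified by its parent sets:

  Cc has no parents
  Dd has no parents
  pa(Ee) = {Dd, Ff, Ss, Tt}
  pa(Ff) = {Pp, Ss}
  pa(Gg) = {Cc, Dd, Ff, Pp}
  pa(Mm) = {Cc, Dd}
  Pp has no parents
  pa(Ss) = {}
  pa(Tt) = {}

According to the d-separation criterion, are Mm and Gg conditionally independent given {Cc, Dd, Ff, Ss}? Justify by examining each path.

Enumerating the 6 paths from Mm to Gg and testing each for blocking by {Cc, Dd, Ff, Ss}:
  1. Mm ← Dd → Gg — Dd:fork[blocks] ⇒ blocked
  2. Mm ← Dd → Ee ← Ff → Gg — Dd:fork[blocks]; Ee:collider[blocks]; Ff:fork[blocks] ⇒ blocked
  3. Mm ← Dd → Ee ← Ff ← Pp → Gg — Dd:fork[blocks]; Ee:collider[blocks]; Ff:chain[blocks]; Pp:fork[open] ⇒ blocked
  4. Mm ← Dd → Ee ← Ss → Ff → Gg — Dd:fork[blocks]; Ee:collider[blocks]; Ss:fork[blocks]; Ff:chain[blocks] ⇒ blocked
  5. Mm ← Dd → Ee ← Ss → Ff ← Pp → Gg — Dd:fork[blocks]; Ee:collider[blocks]; Ss:fork[blocks]; Ff:collider[open]; Pp:fork[open] ⇒ blocked
  6. Mm ← Cc → Gg — Cc:fork[blocks] ⇒ blocked
Since every path is blocked, d-separation holds.

Yes — Mm and Gg are d-separated given {Cc, Dd, Ff, Ss}.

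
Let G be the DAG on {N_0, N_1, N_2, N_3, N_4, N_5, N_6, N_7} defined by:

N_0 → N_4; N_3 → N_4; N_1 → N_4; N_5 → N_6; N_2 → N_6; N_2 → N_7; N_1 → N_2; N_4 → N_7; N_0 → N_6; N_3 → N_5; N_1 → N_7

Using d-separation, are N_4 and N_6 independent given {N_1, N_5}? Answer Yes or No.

6 paths connect N_4 and N_6; each must be blocked for d-separation to hold:
  1. N_4 ← N_1 → N_2 → N_6 — N_1:fork[blocks]; N_2:chain[open] ⇒ blocked
  2. N_4 ← N_1 → N_7 ← N_2 → N_6 — N_1:fork[blocks]; N_7:collider[blocks]; N_2:fork[open] ⇒ blocked
  3. N_4 ← N_3 → N_5 → N_6 — N_3:fork[open]; N_5:chain[blocks] ⇒ blocked
  4. N_4 ← N_0 → N_6 — N_0:fork[open] ⇒ active
  5. N_4 → N_7 ← N_1 → N_2 → N_6 — N_7:collider[blocks]; N_1:fork[blocks]; N_2:chain[open] ⇒ blocked
  6. N_4 → N_7 ← N_2 → N_6 — N_7:collider[blocks]; N_2:fork[open] ⇒ blocked
At least one path is unblocked, so d-separation fails.

No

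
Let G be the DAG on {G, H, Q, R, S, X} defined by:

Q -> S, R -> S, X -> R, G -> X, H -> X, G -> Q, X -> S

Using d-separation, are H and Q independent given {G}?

Yes

3 paths connect H and Q; each must be blocked for d-separation to hold:
Path 1: H → X ← G → Q
  X is a collider here and neither X nor any of its descendants is conditioned on, so the collider stays closed — the path is blocked at X.
Path 2: H → X → S ← Q
  S is a collider here and neither S nor any of its descendants is conditioned on, so the collider stays closed — the path is blocked at S.
Path 3: H → X → R → S ← Q
  S is a collider here and neither S nor any of its descendants is conditioned on, so the collider stays closed — the path is blocked at S.
Since every path is blocked, d-separation holds.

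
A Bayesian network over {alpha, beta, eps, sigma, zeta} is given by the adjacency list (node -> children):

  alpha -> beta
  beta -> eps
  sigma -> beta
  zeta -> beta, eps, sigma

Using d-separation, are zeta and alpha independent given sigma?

Yes — zeta and alpha are d-separated given {sigma}.

Enumerating the 3 paths from zeta to alpha and testing each for blocking by {sigma}:
Path 1: zeta → eps ← beta ← alpha
  eps is a collider here and neither eps nor any of its descendants is conditioned on, so the collider stays closed — the path is blocked at eps.
Path 2: zeta → beta ← alpha
  beta is a collider here and neither beta nor any of its descendants is conditioned on, so the collider stays closed — the path is blocked at beta.
Path 3: zeta → sigma → beta ← alpha
  sigma is a chain here and sigma is conditioned on, so the path is blocked at sigma.
All paths are blocked; zeta ⊥ alpha | {sigma} holds.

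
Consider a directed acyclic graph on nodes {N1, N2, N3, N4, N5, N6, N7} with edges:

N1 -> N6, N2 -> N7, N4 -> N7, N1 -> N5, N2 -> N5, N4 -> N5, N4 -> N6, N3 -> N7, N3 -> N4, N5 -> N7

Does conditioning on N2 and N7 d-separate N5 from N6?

No

Enumerating the 6 paths from N5 to N6 and testing each for blocking by {N2, N7}:
  1. N5 → N7 ← N3 → N4 → N6 — N7:collider[open]; N3:fork[open]; N4:chain[open] ⇒ active
  2. N5 → N7 ← N4 → N6 — N7:collider[open]; N4:fork[open] ⇒ active
  3. N5 ← N1 → N6 — N1:fork[open] ⇒ active
  4. N5 ← N4 → N6 — N4:fork[open] ⇒ active
  5. N5 ← N2 → N7 ← N3 → N4 → N6 — N2:fork[blocks]; N7:collider[open]; N3:fork[open]; N4:chain[open] ⇒ blocked
  6. N5 ← N2 → N7 ← N4 → N6 — N2:fork[blocks]; N7:collider[open]; N4:fork[open] ⇒ blocked
Because an active path exists, N5 and N6 are not d-separated.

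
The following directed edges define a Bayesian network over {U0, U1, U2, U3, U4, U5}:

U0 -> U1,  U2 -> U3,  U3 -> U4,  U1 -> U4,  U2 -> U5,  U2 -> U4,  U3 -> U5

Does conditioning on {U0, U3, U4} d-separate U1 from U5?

No

There are 4 undirected paths between U1 and U5; checking each against the conditioning set {U0, U3, U4}:
Path 1: U1 → U4 ← U2 → U3 → U5
  U3 is a chain here and U3 is conditioned on, so the path is blocked at U3.
Path 2: U1 → U4 ← U2 → U5
  U4 is a collider and U4 is conditioned on, which opens it; U2 is a fork and U2 is not conditioned on — no node blocks this path, so it is active.
Path 3: U1 → U4 ← U3 ← U2 → U5
  U3 is a chain here and U3 is conditioned on, so the path is blocked at U3.
Path 4: U1 → U4 ← U3 → U5
  U3 is a fork here and U3 is conditioned on, so the path is blocked at U3.
At least one path is unblocked, so d-separation fails.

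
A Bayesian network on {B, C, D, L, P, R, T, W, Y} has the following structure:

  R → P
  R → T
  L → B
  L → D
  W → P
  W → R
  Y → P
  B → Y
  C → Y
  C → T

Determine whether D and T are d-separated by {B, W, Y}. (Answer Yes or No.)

Yes — D and T are d-separated given {B, W, Y}.

There are 3 undirected paths between D and T; checking each against the conditioning set {B, W, Y}:
Path 1: D ← L → B → Y → P ← W → R → T
  B is a chain here and B is conditioned on, so the path is blocked at B.
Path 2: D ← L → B → Y → P ← R → T
  B is a chain here and B is conditioned on, so the path is blocked at B.
Path 3: D ← L → B → Y ← C → T
  B is a chain here and B is conditioned on, so the path is blocked at B.
Since every path is blocked, d-separation holds.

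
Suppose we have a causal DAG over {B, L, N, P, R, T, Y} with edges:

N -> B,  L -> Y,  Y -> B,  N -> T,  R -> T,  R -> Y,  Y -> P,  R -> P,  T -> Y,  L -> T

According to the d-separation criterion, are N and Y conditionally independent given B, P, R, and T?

Enumerating the 5 paths from N to Y and testing each for blocking by {B, P, R, T}:
Path 1: N → B ← Y
  B is a collider and B is conditioned on, which opens it — no node blocks this path, so it is active.
Path 2: N → T ← R → P ← Y
  R is a fork here and R is conditioned on, so the path is blocked at R.
Path 3: N → T ← R → Y
  R is a fork here and R is conditioned on, so the path is blocked at R.
Path 4: N → T ← L → Y
  T is a collider and T is conditioned on, which opens it; L is a fork and L is not conditioned on — no node blocks this path, so it is active.
Path 5: N → T → Y
  T is a chain here and T is conditioned on, so the path is blocked at T.
Since the path N → B ← Y is active, N and Y are not d-separated given {B, P, R, T}.

No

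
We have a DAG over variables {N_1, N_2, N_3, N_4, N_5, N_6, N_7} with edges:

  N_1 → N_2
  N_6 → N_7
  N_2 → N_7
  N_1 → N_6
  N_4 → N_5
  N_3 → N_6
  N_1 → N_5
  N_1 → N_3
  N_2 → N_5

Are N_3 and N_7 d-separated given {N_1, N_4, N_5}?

There are 6 undirected paths between N_3 and N_7; checking each against the conditioning set {N_1, N_4, N_5}:
  1. N_3 ← N_1 → N_5 ← N_2 → N_7 — N_1:fork[blocks]; N_5:collider[open]; N_2:fork[open] ⇒ blocked
  2. N_3 ← N_1 → N_2 → N_7 — N_1:fork[blocks]; N_2:chain[open] ⇒ blocked
  3. N_3 ← N_1 → N_6 → N_7 — N_1:fork[blocks]; N_6:chain[open] ⇒ blocked
  4. N_3 → N_6 ← N_1 → N_5 ← N_2 → N_7 — N_6:collider[blocks]; N_1:fork[blocks]; N_5:collider[open]; N_2:fork[open] ⇒ blocked
  5. N_3 → N_6 ← N_1 → N_2 → N_7 — N_6:collider[blocks]; N_1:fork[blocks]; N_2:chain[open] ⇒ blocked
  6. N_3 → N_6 → N_7 — N_6:chain[open] ⇒ active
Since the path N_3 → N_6 → N_7 is active, N_3 and N_7 are not d-separated given {N_1, N_4, N_5}.

No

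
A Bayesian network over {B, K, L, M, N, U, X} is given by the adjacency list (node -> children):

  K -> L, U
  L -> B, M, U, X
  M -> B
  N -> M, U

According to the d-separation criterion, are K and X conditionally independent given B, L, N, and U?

Enumerating the 4 paths from K to X and testing each for blocking by {B, L, N, U}:
Path 1: K → U ← N → M ← L → X
  N is a fork here and N is conditioned on, so the path is blocked at N.
Path 2: K → U ← N → M → B ← L → X
  N is a fork here and N is conditioned on, so the path is blocked at N.
Path 3: K → U ← L → X
  L is a fork here and L is conditioned on, so the path is blocked at L.
Path 4: K → L → X
  L is a chain here and L is conditioned on, so the path is blocked at L.
Since every path is blocked, d-separation holds.

Yes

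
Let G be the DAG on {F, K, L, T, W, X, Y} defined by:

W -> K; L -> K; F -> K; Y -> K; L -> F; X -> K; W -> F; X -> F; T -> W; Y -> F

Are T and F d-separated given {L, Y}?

5 paths connect T and F; each must be blocked for d-separation to hold:
Path 1: T → W → F
  W is a chain and W is not conditioned on — no node blocks this path, so it is active.
Path 2: T → W → K ← F
  K is a collider here and neither K nor any of its descendants is conditioned on, so the collider stays closed — the path is blocked at K.
Path 3: T → W → K ← Y → F
  K is a collider here and neither K nor any of its descendants is conditioned on, so the collider stays closed — the path is blocked at K.
Path 4: T → W → K ← X → F
  K is a collider here and neither K nor any of its descendants is conditioned on, so the collider stays closed — the path is blocked at K.
Path 5: T → W → K ← L → F
  K is a collider here and neither K nor any of its descendants is conditioned on, so the collider stays closed — the path is blocked at K.
Because an active path exists, T and F are not d-separated.

No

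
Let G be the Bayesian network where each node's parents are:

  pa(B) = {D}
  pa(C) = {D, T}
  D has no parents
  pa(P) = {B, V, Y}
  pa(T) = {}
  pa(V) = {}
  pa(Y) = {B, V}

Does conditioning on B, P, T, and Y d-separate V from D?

Yes

We examine all 4 paths between V and D:
Path 1: V → P ← B ← D
  B is a chain here and B is conditioned on, so the path is blocked at B.
Path 2: V → P ← Y ← B ← D
  Y is a chain here and Y is conditioned on, so the path is blocked at Y.
Path 3: V → Y ← B ← D
  B is a chain here and B is conditioned on, so the path is blocked at B.
Path 4: V → Y → P ← B ← D
  Y is a chain here and Y is conditioned on, so the path is blocked at Y.
Since every path is blocked, d-separation holds.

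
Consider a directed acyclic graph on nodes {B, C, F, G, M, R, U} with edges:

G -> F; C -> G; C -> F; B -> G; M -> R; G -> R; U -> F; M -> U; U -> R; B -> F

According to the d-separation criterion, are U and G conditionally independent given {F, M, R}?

Enumerating the 5 paths from U to G and testing each for blocking by {F, M, R}:
  1. U → F ← B → G — F:collider[open]; B:fork[open] ⇒ active
  2. U → F ← C → G — F:collider[open]; C:fork[open] ⇒ active
  3. U → F ← G — F:collider[open] ⇒ active
  4. U ← M → R ← G — M:fork[blocks]; R:collider[open] ⇒ blocked
  5. U → R ← G — R:collider[open] ⇒ active
Since the path U → F ← B → G is active, U and G are not d-separated given {F, M, R}.

No — U and G are not d-separated given {F, M, R}.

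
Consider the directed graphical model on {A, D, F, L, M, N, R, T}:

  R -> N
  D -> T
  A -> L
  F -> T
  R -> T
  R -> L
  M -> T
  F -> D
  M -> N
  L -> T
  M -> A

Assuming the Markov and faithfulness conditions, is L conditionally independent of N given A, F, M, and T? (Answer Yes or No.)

No

6 paths connect L and N; each must be blocked for d-separation to hold:
  1. L → T ← M → N — T:collider[open]; M:fork[blocks] ⇒ blocked
  2. L → T ← R → N — T:collider[open]; R:fork[open] ⇒ active
  3. L ← A ← M → N — A:chain[blocks]; M:fork[blocks] ⇒ blocked
  4. L ← A ← M → T ← R → N — A:chain[blocks]; M:fork[blocks]; T:collider[open]; R:fork[open] ⇒ blocked
  5. L ← R → N — R:fork[open] ⇒ active
  6. L ← R → T ← M → N — R:fork[open]; T:collider[open]; M:fork[blocks] ⇒ blocked
Since the path L → T ← R → N is active, L and N are not d-separated given {A, F, M, T}.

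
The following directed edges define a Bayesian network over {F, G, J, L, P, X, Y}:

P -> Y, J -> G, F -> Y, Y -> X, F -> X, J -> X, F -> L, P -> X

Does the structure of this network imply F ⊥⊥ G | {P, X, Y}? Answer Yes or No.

There are 3 undirected paths between F and G; checking each against the conditioning set {P, X, Y}:
Path 1: F → X ← J → G
  X is a collider and X is conditioned on, which opens it; J is a fork and J is not conditioned on — no node blocks this path, so it is active.
Path 2: F → Y → X ← J → G
  Y is a chain here and Y is conditioned on, so the path is blocked at Y.
Path 3: F → Y ← P → X ← J → G
  P is a fork here and P is conditioned on, so the path is blocked at P.
Since the path F → X ← J → G is active, F and G are not d-separated given {P, X, Y}.

No — F and G are not d-separated given {P, X, Y}.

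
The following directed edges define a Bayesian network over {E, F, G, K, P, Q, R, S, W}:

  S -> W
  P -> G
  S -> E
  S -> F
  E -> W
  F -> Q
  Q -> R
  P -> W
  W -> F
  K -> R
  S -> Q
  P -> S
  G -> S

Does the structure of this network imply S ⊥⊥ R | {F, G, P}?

No

We examine all 6 paths between S and R:
  1. S → E → W → F → Q → R — E:chain[open]; W:chain[open]; F:chain[blocks]; Q:chain[open] ⇒ blocked
  2. S ← P → W → F → Q → R — P:fork[blocks]; W:chain[open]; F:chain[blocks]; Q:chain[open] ⇒ blocked
  3. S → Q → R — Q:chain[open] ⇒ active
  4. S ← G ← P → W → F → Q → R — G:chain[blocks]; P:fork[blocks]; W:chain[open]; F:chain[blocks]; Q:chain[open] ⇒ blocked
  5. S → F → Q → R — F:chain[blocks]; Q:chain[open] ⇒ blocked
  6. S → W → F → Q → R — W:chain[open]; F:chain[blocks]; Q:chain[open] ⇒ blocked
At least one path is unblocked, so d-separation fails.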